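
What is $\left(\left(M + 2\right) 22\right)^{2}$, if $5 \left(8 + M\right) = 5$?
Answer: $12100$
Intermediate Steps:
$M = -7$ ($M = -8 + \frac{1}{5} \cdot 5 = -8 + 1 = -7$)
$\left(\left(M + 2\right) 22\right)^{2} = \left(\left(-7 + 2\right) 22\right)^{2} = \left(\left(-5\right) 22\right)^{2} = \left(-110\right)^{2} = 12100$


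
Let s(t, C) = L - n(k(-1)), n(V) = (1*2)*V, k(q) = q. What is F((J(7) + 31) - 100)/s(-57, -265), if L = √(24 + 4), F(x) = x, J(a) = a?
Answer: 31/6 - 31*√7/6 ≈ -8.5031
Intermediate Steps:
L = 2*√7 (L = √28 = 2*√7 ≈ 5.2915)
n(V) = 2*V
s(t, C) = 2 + 2*√7 (s(t, C) = 2*√7 - 2*(-1) = 2*√7 - 1*(-2) = 2*√7 + 2 = 2 + 2*√7)
F((J(7) + 31) - 100)/s(-57, -265) = ((7 + 31) - 100)/(2 + 2*√7) = (38 - 100)/(2 + 2*√7) = -62/(2 + 2*√7)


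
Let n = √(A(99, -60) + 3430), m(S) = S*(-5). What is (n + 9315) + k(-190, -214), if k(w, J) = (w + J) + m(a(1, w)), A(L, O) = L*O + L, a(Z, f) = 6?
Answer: 8881 + I*√2411 ≈ 8881.0 + 49.102*I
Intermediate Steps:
m(S) = -5*S
A(L, O) = L + L*O
k(w, J) = -30 + J + w (k(w, J) = (w + J) - 5*6 = (J + w) - 30 = -30 + J + w)
n = I*√2411 (n = √(99*(1 - 60) + 3430) = √(99*(-59) + 3430) = √(-5841 + 3430) = √(-2411) = I*√2411 ≈ 49.102*I)
(n + 9315) + k(-190, -214) = (I*√2411 + 9315) + (-30 - 214 - 190) = (9315 + I*√2411) - 434 = 8881 + I*√2411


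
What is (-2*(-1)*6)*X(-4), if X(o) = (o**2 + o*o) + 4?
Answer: 432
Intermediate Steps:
X(o) = 4 + 2*o**2 (X(o) = (o**2 + o**2) + 4 = 2*o**2 + 4 = 4 + 2*o**2)
(-2*(-1)*6)*X(-4) = (-2*(-1)*6)*(4 + 2*(-4)**2) = (2*6)*(4 + 2*16) = 12*(4 + 32) = 12*36 = 432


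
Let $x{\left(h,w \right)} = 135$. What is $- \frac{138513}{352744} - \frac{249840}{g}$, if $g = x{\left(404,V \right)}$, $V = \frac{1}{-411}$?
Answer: $- \frac{1958850227}{1058232} \approx -1851.1$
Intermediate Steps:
$V = - \frac{1}{411} \approx -0.0024331$
$g = 135$
$- \frac{138513}{352744} - \frac{249840}{g} = - \frac{138513}{352744} - \frac{249840}{135} = \left(-138513\right) \frac{1}{352744} - \frac{5552}{3} = - \frac{138513}{352744} - \frac{5552}{3} = - \frac{1958850227}{1058232}$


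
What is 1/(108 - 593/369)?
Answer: 369/39259 ≈ 0.0093991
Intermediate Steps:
1/(108 - 593/369) = 1/(39259/369) = 369/39259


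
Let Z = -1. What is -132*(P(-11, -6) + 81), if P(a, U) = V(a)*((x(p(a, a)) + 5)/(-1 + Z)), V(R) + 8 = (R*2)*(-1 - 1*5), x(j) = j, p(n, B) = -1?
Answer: 22044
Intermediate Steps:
V(R) = -8 - 12*R (V(R) = -8 + (R*2)*(-1 - 1*5) = -8 + (2*R)*(-1 - 5) = -8 + (2*R)*(-6) = -8 - 12*R)
P(a, U) = 16 + 24*a (P(a, U) = (-8 - 12*a)*((-1 + 5)/(-1 - 1)) = (-8 - 12*a)*(4/(-2)) = (-8 - 12*a)*(4*(-½)) = (-8 - 12*a)*(-2) = 16 + 24*a)
-132*(P(-11, -6) + 81) = -132*((16 + 24*(-11)) + 81) = -132*((16 - 264) + 81) = -132*(-248 + 81) = -132*(-167) = 22044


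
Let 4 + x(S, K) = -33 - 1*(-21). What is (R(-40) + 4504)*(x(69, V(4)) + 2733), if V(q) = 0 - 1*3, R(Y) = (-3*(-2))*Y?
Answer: 11585288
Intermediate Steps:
R(Y) = 6*Y
V(q) = -3 (V(q) = 0 - 3 = -3)
x(S, K) = -16 (x(S, K) = -4 + (-33 - 1*(-21)) = -4 + (-33 + 21) = -4 - 12 = -16)
(R(-40) + 4504)*(x(69, V(4)) + 2733) = (6*(-40) + 4504)*(-16 + 2733) = (-240 + 4504)*2717 = 4264*2717 = 11585288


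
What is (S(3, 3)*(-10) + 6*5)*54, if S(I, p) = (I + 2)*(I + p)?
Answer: -14580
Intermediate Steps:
S(I, p) = (2 + I)*(I + p)
(S(3, 3)*(-10) + 6*5)*54 = ((3² + 2*3 + 2*3 + 3*3)*(-10) + 6*5)*54 = ((9 + 6 + 6 + 9)*(-10) + 30)*54 = (30*(-10) + 30)*54 = (-300 + 30)*54 = -270*54 = -14580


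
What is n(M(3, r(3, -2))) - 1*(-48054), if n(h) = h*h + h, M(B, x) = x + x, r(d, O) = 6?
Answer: 48210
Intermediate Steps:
M(B, x) = 2*x
n(h) = h + h² (n(h) = h² + h = h + h²)
n(M(3, r(3, -2))) - 1*(-48054) = (2*6)*(1 + 2*6) - 1*(-48054) = 12*(1 + 12) + 48054 = 12*13 + 48054 = 156 + 48054 = 48210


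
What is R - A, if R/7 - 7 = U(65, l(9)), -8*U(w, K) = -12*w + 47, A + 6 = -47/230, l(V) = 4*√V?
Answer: 640853/920 ≈ 696.58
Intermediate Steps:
A = -1427/230 (A = -6 - 47/230 = -1427/230 ≈ -6.2043)
U(w, K) = -47/8 + 3*w/2 (U(w, K) = -(-12*w + 47)/8 = -(47 - 12*w)/8 = -47/8 + 3*w/2)
R = 5523/8 (R = 49 + 7*(-47/8 + (3/2)*65) = 49 + 7*(-47/8 + 195/2) = 49 + 7*(733/8) = 49 + 5131/8 = 5523/8 ≈ 690.38)
R - A = 5523/8 - 1*(-1427/230) = 5523/8 + 1427/230 = 640853/920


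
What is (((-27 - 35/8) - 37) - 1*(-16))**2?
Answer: 175561/64 ≈ 2743.1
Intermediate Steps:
(((-27 - 35/8) - 37) - 1*(-16))**2 = (((-27 - 35*1/8) - 37) + 16)**2 = (((-27 - 35/8) - 37) + 16)**2 = ((-251/8 - 37) + 16)**2 = (-547/8 + 16)**2 = (-419/8)**2 = 175561/64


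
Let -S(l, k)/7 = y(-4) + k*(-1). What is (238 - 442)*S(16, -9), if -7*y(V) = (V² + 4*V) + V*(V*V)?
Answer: 25908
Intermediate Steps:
y(V) = -4*V/7 - V²/7 - V³/7 (y(V) = -((V² + 4*V) + V*(V*V))/7 = -((V² + 4*V) + V*V²)/7 = -((V² + 4*V) + V³)/7 = -(V² + V³ + 4*V)/7 = -4*V/7 - V²/7 - V³/7)
S(l, k) = -64 + 7*k (S(l, k) = -7*(-⅐*(-4)*(4 - 4 + (-4)²) + k*(-1)) = -7*(-⅐*(-4)*(4 - 4 + 16) - k) = -7*(-⅐*(-4)*16 - k) = -7*(64/7 - k) = -64 + 7*k)
(238 - 442)*S(16, -9) = (238 - 442)*(-64 + 7*(-9)) = -204*(-64 - 63) = -204*(-127) = 25908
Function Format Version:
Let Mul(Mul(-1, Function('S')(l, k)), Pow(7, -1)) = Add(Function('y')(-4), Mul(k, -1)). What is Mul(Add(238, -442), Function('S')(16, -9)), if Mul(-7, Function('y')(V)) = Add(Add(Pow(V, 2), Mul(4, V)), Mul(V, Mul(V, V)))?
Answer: 25908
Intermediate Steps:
Function('y')(V) = Add(Mul(Rational(-4, 7), V), Mul(Rational(-1, 7), Pow(V, 2)), Mul(Rational(-1, 7), Pow(V, 3))) (Function('y')(V) = Mul(Rational(-1, 7), Add(Add(Pow(V, 2), Mul(4, V)), Mul(V, Mul(V, V)))) = Mul(Rational(-1, 7), Add(Add(Pow(V, 2), Mul(4, V)), Mul(V, Pow(V, 2)))) = Mul(Rational(-1, 7), Add(Add(Pow(V, 2), Mul(4, V)), Pow(V, 3))) = Mul(Rational(-1, 7), Add(Pow(V, 2), Pow(V, 3), Mul(4, V))) = Add(Mul(Rational(-4, 7), V), Mul(Rational(-1, 7), Pow(V, 2)), Mul(Rational(-1, 7), Pow(V, 3))))
Function('S')(l, k) = Add(-64, Mul(7, k)) (Function('S')(l, k) = Mul(-7, Add(Mul(Rational(-1, 7), -4, Add(4, -4, Pow(-4, 2))), Mul(k, -1))) = Mul(-7, Add(Mul(Rational(-1, 7), -4, Add(4, -4, 16)), Mul(-1, k))) = Mul(-7, Add(Mul(Rational(-1, 7), -4, 16), Mul(-1, k))) = Mul(-7, Add(Rational(64, 7), Mul(-1, k))) = Add(-64, Mul(7, k)))
Mul(Add(238, -442), Function('S')(16, -9)) = Mul(Add(238, -442), Add(-64, Mul(7, -9))) = Mul(-204, Add(-64, -63)) = Mul(-204, -127) = 25908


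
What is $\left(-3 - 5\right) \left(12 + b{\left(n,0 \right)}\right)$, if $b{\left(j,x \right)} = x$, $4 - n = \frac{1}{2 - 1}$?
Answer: $-96$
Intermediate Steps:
$n = 3$ ($n = 4 - \frac{1}{2 - 1} = 4 - 1^{-1} = 4 - 1 = 3$)
$\left(-3 - 5\right) \left(12 + b{\left(n,0 \right)}\right) = \left(-3 - 5\right) \left(12 + 0\right) = \left(-8\right) 12 = -96$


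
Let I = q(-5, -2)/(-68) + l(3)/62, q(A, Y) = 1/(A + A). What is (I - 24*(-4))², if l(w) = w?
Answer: 4099535622361/444366400 ≈ 9225.6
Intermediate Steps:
q(A, Y) = 1/(2*A)
I = 1051/21080 (I = ((½)/(-5))/(-68) + 3/62 = ((½)*(-⅕))*(-1/68) + 3*(1/62) = -⅒*(-1/68) + 3/62 = 1/680 + 3/62 = 1051/21080 ≈ 0.049858)
(I - 24*(-4))² = (1051/21080 - 24*(-4))² = (1051/21080 + 96)² = (2024731/21080)² = 4099535622361/444366400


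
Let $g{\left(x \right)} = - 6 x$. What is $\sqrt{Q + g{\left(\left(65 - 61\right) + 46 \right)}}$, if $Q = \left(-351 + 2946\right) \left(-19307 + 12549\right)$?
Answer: $9 i \sqrt{216510} \approx 4187.8 i$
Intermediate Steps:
$Q = -17537010$ ($Q = 2595 \left(-6758\right) = -17537010$)
$\sqrt{Q + g{\left(\left(65 - 61\right) + 46 \right)}} = \sqrt{-17537010 - 6 \left(\left(65 - 61\right) + 46\right)} = \sqrt{-17537010 - 6 \left(4 + 46\right)} = \sqrt{-17537010 - 300} = \sqrt{-17537310} = 9 i \sqrt{216510}$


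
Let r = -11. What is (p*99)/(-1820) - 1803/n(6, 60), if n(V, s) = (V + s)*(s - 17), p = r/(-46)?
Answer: -25672957/39599560 ≈ -0.64831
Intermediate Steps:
p = 11/46 (p = -11/(-46) = -11*(-1/46) = 11/46 ≈ 0.23913)
n(V, s) = (-17 + s)*(V + s) (n(V, s) = (V + s)*(-17 + s) = (-17 + s)*(V + s))
(p*99)/(-1820) - 1803/n(6, 60) = ((11/46)*99)/(-1820) - 1803/(60² - 17*6 - 17*60 + 6*60) = (1089/46)*(-1/1820) - 1803/(3600 - 102 - 1020 + 360) = -1089/83720 - 1803/2838 = -1089/83720 - 1803*1/2838 = -1089/83720 - 601/946 = -25672957/39599560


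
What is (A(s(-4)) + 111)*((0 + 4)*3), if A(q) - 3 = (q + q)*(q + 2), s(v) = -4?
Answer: 1560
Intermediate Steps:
A(q) = 3 + 2*q*(2 + q) (A(q) = 3 + (q + q)*(q + 2) = 3 + (2*q)*(2 + q) = 3 + 2*q*(2 + q))
(A(s(-4)) + 111)*((0 + 4)*3) = ((3 + 2*(-4)² + 4*(-4)) + 111)*((0 + 4)*3) = ((3 + 2*16 - 16) + 111)*(4*3) = ((3 + 32 - 16) + 111)*12 = (19 + 111)*12 = 130*12 = 1560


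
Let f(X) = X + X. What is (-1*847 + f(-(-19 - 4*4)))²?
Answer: 603729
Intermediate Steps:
f(X) = 2*X
(-1*847 + f(-(-19 - 4*4)))² = (-1*847 + 2*(-(-19 - 4*4)))² = (-847 + 2*(-(-19 - 1*16)))² = (-847 + 2*(-(-19 - 16)))² = (-847 + 2*(-1*(-35)))² = (-847 + 2*35)² = (-847 + 70)² = (-777)² = 603729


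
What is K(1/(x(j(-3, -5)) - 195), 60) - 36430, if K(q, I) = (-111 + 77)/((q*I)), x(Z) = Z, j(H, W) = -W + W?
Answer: -72639/2 ≈ -36320.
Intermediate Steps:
j(H, W) = 0
K(q, I) = -34/(I*q) (K(q, I) = -34*1/(I*q) = -34/(I*q))
K(1/(x(j(-3, -5)) - 195), 60) - 36430 = -34/(60*1/(0 - 195)) - 36430 = -34*1/60/1/(-195) - 36430 = -34*1/60/(-1/195) - 36430 = -34*1/60*(-195) - 36430 = 221/2 - 36430 = -72639/2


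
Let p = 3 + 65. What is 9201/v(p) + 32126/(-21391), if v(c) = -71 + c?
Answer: -65638323/21391 ≈ -3068.5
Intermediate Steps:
p = 68
9201/v(p) + 32126/(-21391) = 9201/(-71 + 68) + 32126/(-21391) = 9201/(-3) + 32126*(-1/21391) = 9201*(-⅓) - 32126/21391 = -3067 - 32126/21391 = -65638323/21391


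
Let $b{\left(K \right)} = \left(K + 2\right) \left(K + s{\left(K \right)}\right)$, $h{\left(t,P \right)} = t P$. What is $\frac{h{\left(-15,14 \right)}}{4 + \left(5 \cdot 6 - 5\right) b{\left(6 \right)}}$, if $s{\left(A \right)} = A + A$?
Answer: $- \frac{105}{1802} \approx -0.058269$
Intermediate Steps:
$s{\left(A \right)} = 2 A$
$h{\left(t,P \right)} = P t$
$b{\left(K \right)} = 3 K \left(2 + K\right)$ ($b{\left(K \right)} = \left(K + 2\right) \left(K + 2 K\right) = \left(2 + K\right) 3 K = 3 K \left(2 + K\right)$)
$\frac{h{\left(-15,14 \right)}}{4 + \left(5 \cdot 6 - 5\right) b{\left(6 \right)}} = \frac{14 \left(-15\right)}{4 + \left(5 \cdot 6 - 5\right) 3 \cdot 6 \left(2 + 6\right)} = - \frac{210}{4 + \left(30 - 5\right) 3 \cdot 6 \cdot 8} = - \frac{210}{4 + 25 \cdot 144} = - \frac{210}{4 + 3600} = - \frac{210}{3604} = \left(-210\right) \frac{1}{3604} = - \frac{105}{1802}$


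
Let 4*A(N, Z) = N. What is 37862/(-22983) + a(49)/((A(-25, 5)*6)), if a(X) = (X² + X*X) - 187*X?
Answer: 21957564/191525 ≈ 114.65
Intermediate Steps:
a(X) = -187*X + 2*X² (a(X) = (X² + X²) - 187*X = 2*X² - 187*X = -187*X + 2*X²)
A(N, Z) = N/4
37862/(-22983) + a(49)/((A(-25, 5)*6)) = 37862/(-22983) + (49*(-187 + 2*49))/((((¼)*(-25))*6)) = 37862*(-1/22983) + (49*(-187 + 98))/((-25/4*6)) = -37862/22983 + (49*(-89))/(-75/2) = -37862/22983 - 4361*(-2/75) = -37862/22983 + 8722/75 = 21957564/191525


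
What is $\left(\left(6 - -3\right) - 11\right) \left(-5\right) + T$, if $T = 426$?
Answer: $436$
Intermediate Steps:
$\left(\left(6 - -3\right) - 11\right) \left(-5\right) + T = \left(\left(6 - -3\right) - 11\right) \left(-5\right) + 426 = \left(\left(6 + 3\right) - 11\right) \left(-5\right) + 426 = \left(9 - 11\right) \left(-5\right) + 426 = \left(-2\right) \left(-5\right) + 426 = 10 + 426 = 436$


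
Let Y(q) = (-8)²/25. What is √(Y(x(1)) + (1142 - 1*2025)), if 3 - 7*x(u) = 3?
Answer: I*√22011/5 ≈ 29.672*I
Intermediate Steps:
x(u) = 0 (x(u) = 3/7 - ⅐*3 = 3/7 - 3/7 = 0)
Y(q) = 64/25 (Y(q) = 64*(1/25) = 64/25)
√(Y(x(1)) + (1142 - 1*2025)) = √(64/25 + (1142 - 1*2025)) = √(64/25 + (1142 - 2025)) = √(64/25 - 883) = √(-22011/25) = I*√22011/5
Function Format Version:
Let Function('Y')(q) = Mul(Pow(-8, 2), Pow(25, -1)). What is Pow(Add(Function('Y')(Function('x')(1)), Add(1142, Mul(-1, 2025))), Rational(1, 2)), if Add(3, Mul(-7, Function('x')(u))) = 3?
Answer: Mul(Rational(1, 5), I, Pow(22011, Rational(1, 2))) ≈ Mul(29.672, I)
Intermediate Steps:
Function('x')(u) = 0 (Function('x')(u) = Add(Rational(3, 7), Mul(Rational(-1, 7), 3)) = Add(Rational(3, 7), Rational(-3, 7)) = 0)
Function('Y')(q) = Rational(64, 25) (Function('Y')(q) = Mul(64, Rational(1, 25)) = Rational(64, 25))
Pow(Add(Function('Y')(Function('x')(1)), Add(1142, Mul(-1, 2025))), Rational(1, 2)) = Pow(Add(Rational(64, 25), Add(1142, Mul(-1, 2025))), Rational(1, 2)) = Pow(Add(Rational(64, 25), Add(1142, -2025)), Rational(1, 2)) = Pow(Add(Rational(64, 25), -883), Rational(1, 2)) = Pow(Rational(-22011, 25), Rational(1, 2)) = Mul(Rational(1, 5), I, Pow(22011, Rational(1, 2)))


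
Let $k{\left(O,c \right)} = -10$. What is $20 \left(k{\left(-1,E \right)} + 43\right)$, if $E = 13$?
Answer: $660$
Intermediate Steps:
$20 \left(k{\left(-1,E \right)} + 43\right) = 20 \left(-10 + 43\right) = 20 \cdot 33 = 660$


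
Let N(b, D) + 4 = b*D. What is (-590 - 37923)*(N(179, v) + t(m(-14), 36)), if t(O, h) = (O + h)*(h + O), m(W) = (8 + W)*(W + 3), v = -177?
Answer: 819672179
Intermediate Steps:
N(b, D) = -4 + D*b (N(b, D) = -4 + b*D = -4 + D*b)
m(W) = (3 + W)*(8 + W) (m(W) = (8 + W)*(3 + W) = (3 + W)*(8 + W))
t(O, h) = (O + h)² (t(O, h) = (O + h)*(O + h) = (O + h)²)
(-590 - 37923)*(N(179, v) + t(m(-14), 36)) = (-590 - 37923)*((-4 - 177*179) + ((24 + (-14)² + 11*(-14)) + 36)²) = -38513*((-4 - 31683) + ((24 + 196 - 154) + 36)²) = -38513*(-31687 + (66 + 36)²) = -38513*(-31687 + 102²) = -38513*(-31687 + 10404) = -38513*(-21283) = 819672179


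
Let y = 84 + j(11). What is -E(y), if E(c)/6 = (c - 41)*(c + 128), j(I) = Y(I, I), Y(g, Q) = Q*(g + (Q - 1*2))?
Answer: -681696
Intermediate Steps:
Y(g, Q) = Q*(-2 + Q + g) (Y(g, Q) = Q*(g + (Q - 2)) = Q*(g + (-2 + Q)) = Q*(-2 + Q + g))
j(I) = I*(-2 + 2*I) (j(I) = I*(-2 + I + I) = I*(-2 + 2*I))
y = 304 (y = 84 + 2*11*(-1 + 11) = 84 + 2*11*10 = 84 + 220 = 304)
E(c) = 6*(-41 + c)*(128 + c) (E(c) = 6*((c - 41)*(c + 128)) = 6*((-41 + c)*(128 + c)) = 6*(-41 + c)*(128 + c))
-E(y) = -(-31488 + 6*304**2 + 522*304) = -(-31488 + 6*92416 + 158688) = -(-31488 + 554496 + 158688) = -1*681696 = -681696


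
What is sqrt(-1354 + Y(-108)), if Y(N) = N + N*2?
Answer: I*sqrt(1678) ≈ 40.963*I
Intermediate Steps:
Y(N) = 3*N (Y(N) = N + 2*N = 3*N)
sqrt(-1354 + Y(-108)) = sqrt(-1354 + 3*(-108)) = sqrt(-1354 - 324) = sqrt(-1678) = I*sqrt(1678)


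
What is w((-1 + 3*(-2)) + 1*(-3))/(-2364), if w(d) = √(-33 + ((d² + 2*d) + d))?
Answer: -√37/2364 ≈ -0.0025731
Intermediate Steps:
w(d) = √(-33 + d² + 3*d) (w(d) = √(-33 + (d² + 3*d)) = √(-33 + d² + 3*d))
w((-1 + 3*(-2)) + 1*(-3))/(-2364) = √(-33 + ((-1 + 3*(-2)) + 1*(-3))² + 3*((-1 + 3*(-2)) + 1*(-3)))/(-2364) = √(-33 + ((-1 - 6) - 3)² + 3*((-1 - 6) - 3))*(-1/2364) = √(-33 + (-7 - 3)² + 3*(-7 - 3))*(-1/2364) = √(-33 + (-10)² + 3*(-10))*(-1/2364) = √(-33 + 100 - 30)*(-1/2364) = √37*(-1/2364) = -√37/2364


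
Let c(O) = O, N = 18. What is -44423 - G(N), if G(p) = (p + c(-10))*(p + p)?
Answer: -44711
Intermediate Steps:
G(p) = 2*p*(-10 + p) (G(p) = (p - 10)*(p + p) = (-10 + p)*(2*p) = 2*p*(-10 + p))
-44423 - G(N) = -44423 - 2*18*(-10 + 18) = -44423 - 2*18*8 = -44423 - 1*288 = -44423 - 288 = -44711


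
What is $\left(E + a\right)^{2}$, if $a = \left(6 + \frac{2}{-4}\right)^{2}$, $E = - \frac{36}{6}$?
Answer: $\frac{9409}{16} \approx 588.06$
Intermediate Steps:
$E = -6$ ($E = \left(-36\right) \frac{1}{6} = -6$)
$a = \frac{121}{4}$ ($a = \left(6 + 2 \left(- \frac{1}{4}\right)\right)^{2} = \left(6 - \frac{1}{2}\right)^{2} = \left(\frac{11}{2}\right)^{2} = \frac{121}{4} \approx 30.25$)
$\left(E + a\right)^{2} = \left(-6 + \frac{121}{4}\right)^{2} = \left(\frac{97}{4}\right)^{2} = \frac{9409}{16}$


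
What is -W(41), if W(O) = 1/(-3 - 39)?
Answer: 1/42 ≈ 0.023810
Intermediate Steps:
W(O) = -1/42 (W(O) = 1/(-42) = -1/42)
-W(41) = -1*(-1/42) = 1/42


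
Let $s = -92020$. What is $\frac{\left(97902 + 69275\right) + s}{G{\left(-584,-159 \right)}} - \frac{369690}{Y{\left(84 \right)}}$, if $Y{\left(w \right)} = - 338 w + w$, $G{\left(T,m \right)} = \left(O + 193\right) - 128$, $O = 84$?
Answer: $\frac{363771361}{702982} \approx 517.47$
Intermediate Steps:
$G{\left(T,m \right)} = 149$ ($G{\left(T,m \right)} = \left(84 + 193\right) - 128 = 277 - 128 = 149$)
$Y{\left(w \right)} = - 337 w$
$\frac{\left(97902 + 69275\right) + s}{G{\left(-584,-159 \right)}} - \frac{369690}{Y{\left(84 \right)}} = \frac{\left(97902 + 69275\right) - 92020}{149} - \frac{369690}{\left(-337\right) 84} = \left(167177 - 92020\right) \frac{1}{149} - \frac{369690}{-28308} = 75157 \cdot \frac{1}{149} - - \frac{61615}{4718} = \frac{75157}{149} + \frac{61615}{4718} = \frac{363771361}{702982}$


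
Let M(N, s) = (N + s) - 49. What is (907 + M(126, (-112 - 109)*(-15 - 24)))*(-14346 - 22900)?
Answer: -357673338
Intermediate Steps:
M(N, s) = -49 + N + s
(907 + M(126, (-112 - 109)*(-15 - 24)))*(-14346 - 22900) = (907 + (-49 + 126 + (-112 - 109)*(-15 - 24)))*(-14346 - 22900) = (907 + (-49 + 126 - 221*(-39)))*(-37246) = (907 + (-49 + 126 + 8619))*(-37246) = (907 + 8696)*(-37246) = 9603*(-37246) = -357673338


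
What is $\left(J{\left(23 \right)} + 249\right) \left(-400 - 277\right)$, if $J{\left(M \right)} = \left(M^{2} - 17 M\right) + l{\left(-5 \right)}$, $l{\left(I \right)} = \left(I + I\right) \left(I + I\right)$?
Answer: $-329699$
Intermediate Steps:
$l{\left(I \right)} = 4 I^{2}$ ($l{\left(I \right)} = 2 I 2 I = 4 I^{2}$)
$J{\left(M \right)} = 100 + M^{2} - 17 M$ ($J{\left(M \right)} = \left(M^{2} - 17 M\right) + 4 \left(-5\right)^{2} = \left(M^{2} - 17 M\right) + 4 \cdot 25 = \left(M^{2} - 17 M\right) + 100 = 100 + M^{2} - 17 M$)
$\left(J{\left(23 \right)} + 249\right) \left(-400 - 277\right) = \left(\left(100 + 23^{2} - 391\right) + 249\right) \left(-400 - 277\right) = \left(\left(100 + 529 - 391\right) + 249\right) \left(-677\right) = \left(238 + 249\right) \left(-677\right) = 487 \left(-677\right) = -329699$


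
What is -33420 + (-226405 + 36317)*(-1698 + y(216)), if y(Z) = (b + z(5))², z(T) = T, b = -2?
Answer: 321025212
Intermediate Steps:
y(Z) = 9 (y(Z) = (-2 + 5)² = 3² = 9)
-33420 + (-226405 + 36317)*(-1698 + y(216)) = -33420 + (-226405 + 36317)*(-1698 + 9) = -33420 - 190088*(-1689) = -33420 + 321058632 = 321025212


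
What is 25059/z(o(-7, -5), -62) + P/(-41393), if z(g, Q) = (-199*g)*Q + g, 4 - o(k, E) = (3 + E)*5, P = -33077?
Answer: 204581413/216681066 ≈ 0.94416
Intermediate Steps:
o(k, E) = -11 - 5*E (o(k, E) = 4 - (3 + E)*5 = 4 - (15 + 5*E) = 4 + (-15 - 5*E) = -11 - 5*E)
z(g, Q) = g - 199*Q*g (z(g, Q) = -199*Q*g + g = g - 199*Q*g)
25059/z(o(-7, -5), -62) + P/(-41393) = 25059/(((-11 - 5*(-5))*(1 - 199*(-62)))) - 33077/(-41393) = 25059/(((-11 + 25)*(1 + 12338))) - 33077*(-1/41393) = 25059/((14*12339)) + 3007/3763 = 25059/172746 + 3007/3763 = 25059*(1/172746) + 3007/3763 = 8353/57582 + 3007/3763 = 204581413/216681066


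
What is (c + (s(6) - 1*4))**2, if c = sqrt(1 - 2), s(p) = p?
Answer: (2 + I)**2 ≈ 3.0 + 4.0*I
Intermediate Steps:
c = I (c = sqrt(-1) = I ≈ 1.0*I)
(c + (s(6) - 1*4))**2 = (I + (6 - 1*4))**2 = (I + (6 - 4))**2 = (I + 2)**2 = (2 + I)**2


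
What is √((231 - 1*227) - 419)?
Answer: I*√415 ≈ 20.372*I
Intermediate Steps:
√((231 - 1*227) - 419) = √((231 - 227) - 419) = √(4 - 419) = √(-415) = I*√415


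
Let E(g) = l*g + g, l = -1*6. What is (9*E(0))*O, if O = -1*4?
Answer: 0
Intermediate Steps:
l = -6
E(g) = -5*g (E(g) = -6*g + g = -5*g)
O = -4
(9*E(0))*O = (9*(-5*0))*(-4) = (9*0)*(-4) = 0*(-4) = 0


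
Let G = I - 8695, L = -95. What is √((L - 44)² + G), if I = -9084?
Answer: √1542 ≈ 39.268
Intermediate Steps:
G = -17779 (G = -9084 - 8695 = -17779)
√((L - 44)² + G) = √((-95 - 44)² - 17779) = √((-139)² - 17779) = √(19321 - 17779) = √1542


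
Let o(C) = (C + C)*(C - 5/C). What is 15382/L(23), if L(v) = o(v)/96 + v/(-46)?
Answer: 184584/125 ≈ 1476.7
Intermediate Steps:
o(C) = 2*C*(C - 5/C) (o(C) = (2*C)*(C - 5/C) = 2*C*(C - 5/C))
L(v) = -5/48 - v/46 + v²/48 (L(v) = (-10 + 2*v²)/96 + v/(-46) = (-10 + 2*v²)*(1/96) + v*(-1/46) = (-5/48 + v²/48) - v/46 = -5/48 - v/46 + v²/48)
15382/L(23) = 15382/(-5/48 - 1/46*23 + (1/48)*23²) = 15382/(-5/48 - ½ + (1/48)*529) = 15382/(-5/48 - ½ + 529/48) = 15382/(125/12) = 15382*(12/125) = 184584/125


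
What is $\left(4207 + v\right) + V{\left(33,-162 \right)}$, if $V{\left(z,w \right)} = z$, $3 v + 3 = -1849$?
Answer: $\frac{10868}{3} \approx 3622.7$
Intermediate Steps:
$v = - \frac{1852}{3}$ ($v = -1 + \frac{1}{3} \left(-1849\right) = -1 - \frac{1849}{3} = - \frac{1852}{3} \approx -617.33$)
$\left(4207 + v\right) + V{\left(33,-162 \right)} = \left(4207 - \frac{1852}{3}\right) + 33 = \frac{10769}{3} + 33 = \frac{10868}{3}$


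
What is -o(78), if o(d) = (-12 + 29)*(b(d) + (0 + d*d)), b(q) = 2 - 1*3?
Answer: -103411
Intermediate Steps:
b(q) = -1 (b(q) = 2 - 3 = -1)
o(d) = -17 + 17*d² (o(d) = (-12 + 29)*(-1 + (0 + d*d)) = 17*(-1 + (0 + d²)) = 17*(-1 + d²) = -17 + 17*d²)
-o(78) = -(-17 + 17*78²) = -(-17 + 17*6084) = -(-17 + 103428) = -1*103411 = -103411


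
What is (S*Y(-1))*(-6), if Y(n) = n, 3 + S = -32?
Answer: -210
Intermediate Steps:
S = -35 (S = -3 - 32 = -35)
(S*Y(-1))*(-6) = -35*(-1)*(-6) = 35*(-6) = -210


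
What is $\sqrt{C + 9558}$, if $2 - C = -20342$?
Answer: $\sqrt{29902} \approx 172.92$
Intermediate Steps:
$C = 20344$ ($C = 2 - -20342 = 2 + 20342 = 20344$)
$\sqrt{C + 9558} = \sqrt{20344 + 9558} = \sqrt{29902}$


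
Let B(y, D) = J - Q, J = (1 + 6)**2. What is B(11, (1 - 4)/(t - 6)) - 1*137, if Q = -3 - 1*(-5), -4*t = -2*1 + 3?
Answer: -90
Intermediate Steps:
t = -1/4 (t = -(-2*1 + 3)/4 = -(-2 + 3)/4 = -1/4*1 = -1/4 ≈ -0.25000)
J = 49 (J = 7**2 = 49)
Q = 2 (Q = -3 + 5 = 2)
B(y, D) = 47 (B(y, D) = 49 - 1*2 = 49 - 2 = 47)
B(11, (1 - 4)/(t - 6)) - 1*137 = 47 - 1*137 = 47 - 137 = -90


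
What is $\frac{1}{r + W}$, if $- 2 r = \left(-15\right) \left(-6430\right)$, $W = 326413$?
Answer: $\frac{1}{278188} \approx 3.5947 \cdot 10^{-6}$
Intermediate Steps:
$r = -48225$ ($r = - \frac{\left(-15\right) \left(-6430\right)}{2} = \left(- \frac{1}{2}\right) 96450 = -48225$)
$\frac{1}{r + W} = \frac{1}{-48225 + 326413} = \frac{1}{278188}$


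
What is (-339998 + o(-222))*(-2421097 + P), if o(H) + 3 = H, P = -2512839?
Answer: 1678638507728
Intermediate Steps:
o(H) = -3 + H
(-339998 + o(-222))*(-2421097 + P) = (-339998 + (-3 - 222))*(-2421097 - 2512839) = (-339998 - 225)*(-4933936) = -340223*(-4933936) = 1678638507728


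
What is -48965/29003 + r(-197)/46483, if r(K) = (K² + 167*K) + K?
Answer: -91754172/58615063 ≈ -1.5654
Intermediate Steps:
r(K) = K² + 168*K
-48965/29003 + r(-197)/46483 = -48965/29003 - 197*(168 - 197)/46483 = -48965*1/29003 - 197*(-29)*(1/46483) = -48965/29003 + 5713*(1/46483) = -48965/29003 + 5713/46483 = -91754172/58615063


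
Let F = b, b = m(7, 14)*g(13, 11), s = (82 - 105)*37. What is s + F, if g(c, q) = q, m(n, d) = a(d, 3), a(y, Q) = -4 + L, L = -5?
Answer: -950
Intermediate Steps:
a(y, Q) = -9 (a(y, Q) = -4 - 5 = -9)
m(n, d) = -9
s = -851 (s = -23*37 = -851)
b = -99 (b = -9*11 = -99)
F = -99
s + F = -851 - 99 = -950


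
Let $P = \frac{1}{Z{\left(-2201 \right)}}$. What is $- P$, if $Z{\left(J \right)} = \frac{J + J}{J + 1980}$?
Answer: $- \frac{221}{4402} \approx -0.050204$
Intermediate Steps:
$Z{\left(J \right)} = \frac{2 J}{1980 + J}$
$P = \frac{221}{4402}$ ($P = \frac{1}{2 \left(-2201\right) \frac{1}{1980 - 2201}} = \frac{1}{2 \left(-2201\right) \frac{1}{-221}} = \frac{1}{2 \left(-2201\right) \left(- \frac{1}{221}\right)} = \frac{1}{\frac{4402}{221}} = \frac{221}{4402} \approx 0.050204$)
$- P = \left(-1\right) \frac{221}{4402} = - \frac{221}{4402}$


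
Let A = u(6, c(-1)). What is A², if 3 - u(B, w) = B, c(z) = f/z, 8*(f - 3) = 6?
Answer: 9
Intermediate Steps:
f = 15/4 (f = 3 + (⅛)*6 = 3 + ¾ = 15/4 ≈ 3.7500)
c(z) = 15/(4*z)
u(B, w) = 3 - B
A = -3 (A = 3 - 1*6 = 3 - 6 = -3)
A² = (-3)² = 9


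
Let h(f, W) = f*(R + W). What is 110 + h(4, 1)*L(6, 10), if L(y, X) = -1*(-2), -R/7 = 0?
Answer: 118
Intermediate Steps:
R = 0 (R = -7*0 = 0)
L(y, X) = 2
h(f, W) = W*f (h(f, W) = f*(0 + W) = f*W = W*f)
110 + h(4, 1)*L(6, 10) = 110 + (1*4)*2 = 110 + 4*2 = 110 + 8 = 118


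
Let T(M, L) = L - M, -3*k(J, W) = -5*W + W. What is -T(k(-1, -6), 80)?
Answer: -88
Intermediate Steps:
k(J, W) = 4*W/3 (k(J, W) = -(-5*W + W)/3 = -(-4)*W/3 = 4*W/3)
-T(k(-1, -6), 80) = -(80 - 4*(-6)/3) = -(80 - 1*(-8)) = -(80 + 8) = -1*88 = -88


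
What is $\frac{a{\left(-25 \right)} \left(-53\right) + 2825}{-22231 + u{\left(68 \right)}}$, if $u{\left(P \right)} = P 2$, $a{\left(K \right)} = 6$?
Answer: $- \frac{2507}{22095} \approx -0.11346$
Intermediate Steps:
$u{\left(P \right)} = 2 P$
$\frac{a{\left(-25 \right)} \left(-53\right) + 2825}{-22231 + u{\left(68 \right)}} = \frac{6 \left(-53\right) + 2825}{-22231 + 2 \cdot 68} = \frac{-318 + 2825}{-22231 + 136} = \frac{2507}{-22095} = 2507 \left(- \frac{1}{22095}\right) = - \frac{2507}{22095}$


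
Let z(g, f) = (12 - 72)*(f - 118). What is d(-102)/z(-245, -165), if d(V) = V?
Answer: -17/2830 ≈ -0.0060071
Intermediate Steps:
z(g, f) = 7080 - 60*f (z(g, f) = -60*(-118 + f) = 7080 - 60*f)
d(-102)/z(-245, -165) = -102/(7080 - 60*(-165)) = -102/(7080 + 9900) = -102/16980 = -102*1/16980 = -17/2830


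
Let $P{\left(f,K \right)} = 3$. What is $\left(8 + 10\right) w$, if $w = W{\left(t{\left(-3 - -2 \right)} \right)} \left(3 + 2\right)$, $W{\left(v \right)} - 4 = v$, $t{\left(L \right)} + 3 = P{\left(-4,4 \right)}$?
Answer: $360$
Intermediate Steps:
$t{\left(L \right)} = 0$ ($t{\left(L \right)} = -3 + 3 = 0$)
$W{\left(v \right)} = 4 + v$
$w = 20$ ($w = \left(4 + 0\right) \left(3 + 2\right) = 4 \cdot 5 = 20$)
$\left(8 + 10\right) w = \left(8 + 10\right) 20 = 18 \cdot 20 = 360$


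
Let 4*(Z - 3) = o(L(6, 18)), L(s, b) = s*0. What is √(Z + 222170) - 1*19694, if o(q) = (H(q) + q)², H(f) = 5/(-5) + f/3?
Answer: -19694 + √888693/2 ≈ -19223.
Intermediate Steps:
H(f) = -1 + f/3 (H(f) = 5*(-⅕) + f*(⅓) = -1 + f/3)
L(s, b) = 0
o(q) = (-1 + 4*q/3)² (o(q) = ((-1 + q/3) + q)² = (-1 + 4*q/3)²)
Z = 13/4 (Z = 3 + ((-3 + 4*0)²/9)/4 = 3 + ((-3 + 0)²/9)/4 = 3 + ((⅑)*(-3)²)/4 = 3 + ((⅑)*9)/4 = 3 + (¼)*1 = 3 + ¼ = 13/4 ≈ 3.2500)
√(Z + 222170) - 1*19694 = √(13/4 + 222170) - 1*19694 = √(888693/4) - 19694 = √888693/2 - 19694 = -19694 + √888693/2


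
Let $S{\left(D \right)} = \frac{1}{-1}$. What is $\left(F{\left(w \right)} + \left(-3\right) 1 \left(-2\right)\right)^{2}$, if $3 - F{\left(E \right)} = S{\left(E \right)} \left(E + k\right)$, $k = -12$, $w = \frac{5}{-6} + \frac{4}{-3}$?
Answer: $\frac{961}{36} \approx 26.694$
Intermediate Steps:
$w = - \frac{13}{6}$ ($w = 5 \left(- \frac{1}{6}\right) + 4 \left(- \frac{1}{3}\right) = - \frac{5}{6} - \frac{4}{3} = - \frac{13}{6} \approx -2.1667$)
$S{\left(D \right)} = -1$
$F{\left(E \right)} = -9 + E$ ($F{\left(E \right)} = 3 - - (E - 12) = 3 - - (-12 + E) = 3 - \left(12 - E\right) = 3 + \left(-12 + E\right) = -9 + E$)
$\left(F{\left(w \right)} + \left(-3\right) 1 \left(-2\right)\right)^{2} = \left(\left(-9 - \frac{13}{6}\right) + \left(-3\right) 1 \left(-2\right)\right)^{2} = \left(- \frac{67}{6} - -6\right)^{2} = \left(- \frac{67}{6} + 6\right)^{2} = \left(- \frac{31}{6}\right)^{2} = \frac{961}{36}$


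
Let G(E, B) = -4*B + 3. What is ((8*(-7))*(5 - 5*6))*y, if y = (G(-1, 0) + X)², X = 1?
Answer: 22400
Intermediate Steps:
G(E, B) = 3 - 4*B
y = 16 (y = ((3 - 4*0) + 1)² = ((3 + 0) + 1)² = (3 + 1)² = 4² = 16)
((8*(-7))*(5 - 5*6))*y = ((8*(-7))*(5 - 5*6))*16 = -56*(5 - 30)*16 = -56*(-25)*16 = 1400*16 = 22400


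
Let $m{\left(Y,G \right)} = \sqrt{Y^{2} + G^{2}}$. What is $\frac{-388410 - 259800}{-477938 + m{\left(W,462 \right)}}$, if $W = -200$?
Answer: $\frac{5163403183}{3807074640} + \frac{21607 \sqrt{63361}}{3807074640} \approx 1.3577$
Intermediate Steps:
$m{\left(Y,G \right)} = \sqrt{G^{2} + Y^{2}}$
$\frac{-388410 - 259800}{-477938 + m{\left(W,462 \right)}} = \frac{-388410 - 259800}{-477938 + \sqrt{462^{2} + \left(-200\right)^{2}}} = - \frac{648210}{-477938 + \sqrt{213444 + 40000}} = - \frac{648210}{-477938 + \sqrt{253444}} = - \frac{648210}{-477938 + 2 \sqrt{63361}}$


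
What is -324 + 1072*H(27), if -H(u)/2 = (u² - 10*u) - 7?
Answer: -969412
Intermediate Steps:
H(u) = 14 - 2*u² + 20*u (H(u) = -2*((u² - 10*u) - 7) = -2*(-7 + u² - 10*u) = 14 - 2*u² + 20*u)
-324 + 1072*H(27) = -324 + 1072*(14 - 2*27² + 20*27) = -324 + 1072*(14 - 2*729 + 540) = -324 + 1072*(14 - 1458 + 540) = -324 + 1072*(-904) = -324 - 969088 = -969412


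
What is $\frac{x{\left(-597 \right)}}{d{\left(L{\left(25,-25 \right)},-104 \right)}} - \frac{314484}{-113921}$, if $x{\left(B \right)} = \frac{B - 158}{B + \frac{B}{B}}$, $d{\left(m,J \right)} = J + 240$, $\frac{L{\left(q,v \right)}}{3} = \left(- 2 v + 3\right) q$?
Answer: $\frac{25576825459}{9233980576} \approx 2.7699$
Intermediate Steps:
$L{\left(q,v \right)} = 3 q \left(3 - 2 v\right)$ ($L{\left(q,v \right)} = 3 \left(- 2 v + 3\right) q = 3 \left(3 - 2 v\right) q = 3 q \left(3 - 2 v\right)$)
$d{\left(m,J \right)} = 240 + J$
$x{\left(B \right)} = \frac{-158 + B}{1 + B}$ ($x{\left(B \right)} = \frac{-158 + B}{B + 1} = \frac{-158 + B}{1 + B}$)
$\frac{x{\left(-597 \right)}}{d{\left(L{\left(25,-25 \right)},-104 \right)}} - \frac{314484}{-113921} = \frac{\frac{1}{1 - 597} \left(-158 - 597\right)}{240 - 104} - \frac{314484}{-113921} = \frac{\frac{1}{-596} \left(-755\right)}{136} - - \frac{314484}{113921} = \left(- \frac{1}{596}\right) \left(-755\right) \frac{1}{136} + \frac{314484}{113921} = \frac{755}{596} \cdot \frac{1}{136} + \frac{314484}{113921} = \frac{755}{81056} + \frac{314484}{113921} = \frac{25576825459}{9233980576}$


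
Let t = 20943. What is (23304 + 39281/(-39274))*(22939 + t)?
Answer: 20080447411115/19637 ≈ 1.0226e+9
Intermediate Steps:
(23304 + 39281/(-39274))*(22939 + t) = (23304 + 39281/(-39274))*(22939 + 20943) = (23304 + 39281*(-1/39274))*43882 = (23304 - 39281/39274)*43882 = (915202015/39274)*43882 = 20080447411115/19637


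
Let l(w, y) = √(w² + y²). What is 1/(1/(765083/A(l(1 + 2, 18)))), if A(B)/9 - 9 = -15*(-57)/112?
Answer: 85689296/16767 ≈ 5110.6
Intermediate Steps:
A(B) = 16767/112 (A(B) = 81 + 9*(-15*(-57)/112) = 81 + 9*(855*(1/112)) = 81 + 9*(855/112) = 81 + 7695/112 = 16767/112)
1/(1/(765083/A(l(1 + 2, 18)))) = 1/(1/(765083/(16767/112))) = 1/(1/(765083*(112/16767))) = 1/(1/(85689296/16767)) = 1/(16767/85689296) = 85689296/16767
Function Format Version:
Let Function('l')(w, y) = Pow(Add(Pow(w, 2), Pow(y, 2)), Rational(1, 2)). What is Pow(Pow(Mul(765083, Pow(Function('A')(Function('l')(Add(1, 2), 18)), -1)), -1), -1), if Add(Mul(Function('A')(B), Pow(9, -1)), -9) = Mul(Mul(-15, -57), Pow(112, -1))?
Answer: Rational(85689296, 16767) ≈ 5110.6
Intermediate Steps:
Function('A')(B) = Rational(16767, 112) (Function('A')(B) = Add(81, Mul(9, Mul(Mul(-15, -57), Pow(112, -1)))) = Add(81, Mul(9, Mul(855, Rational(1, 112)))) = Add(81, Mul(9, Rational(855, 112))) = Add(81, Rational(7695, 112)) = Rational(16767, 112))
Pow(Pow(Mul(765083, Pow(Function('A')(Function('l')(Add(1, 2), 18)), -1)), -1), -1) = Pow(Pow(Mul(765083, Pow(Rational(16767, 112), -1)), -1), -1) = Pow(Pow(Mul(765083, Rational(112, 16767)), -1), -1) = Pow(Pow(Rational(85689296, 16767), -1), -1) = Pow(Rational(16767, 85689296), -1) = Rational(85689296, 16767)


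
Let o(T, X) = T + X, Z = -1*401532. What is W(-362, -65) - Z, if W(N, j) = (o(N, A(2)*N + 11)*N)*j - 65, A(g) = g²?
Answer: -41929003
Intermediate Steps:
Z = -401532
W(N, j) = -65 + N*j*(11 + 5*N) (W(N, j) = ((N + (2²*N + 11))*N)*j - 65 = ((N + (4*N + 11))*N)*j - 65 = ((N + (11 + 4*N))*N)*j - 65 = ((11 + 5*N)*N)*j - 65 = (N*(11 + 5*N))*j - 65 = N*j*(11 + 5*N) - 65 = -65 + N*j*(11 + 5*N))
W(-362, -65) - Z = (-65 - 362*(-65)*(11 + 5*(-362))) - 1*(-401532) = (-65 - 362*(-65)*(11 - 1810)) + 401532 = (-65 - 362*(-65)*(-1799)) + 401532 = (-65 - 42330470) + 401532 = -42330535 + 401532 = -41929003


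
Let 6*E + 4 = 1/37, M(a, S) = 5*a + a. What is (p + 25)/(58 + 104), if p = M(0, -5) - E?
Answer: 211/1332 ≈ 0.15841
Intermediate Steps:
M(a, S) = 6*a
E = -49/74 (E = -⅔ + (⅙)/37 = -⅔ + (⅙)*(1/37) = -⅔ + 1/222 = -49/74 ≈ -0.66216)
p = 49/74 (p = 6*0 - 1*(-49/74) = 0 + 49/74 = 49/74 ≈ 0.66216)
(p + 25)/(58 + 104) = (49/74 + 25)/(58 + 104) = (1899/74)/162 = (1899/74)*(1/162) = 211/1332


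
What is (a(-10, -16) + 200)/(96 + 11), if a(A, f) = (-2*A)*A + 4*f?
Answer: -64/107 ≈ -0.59813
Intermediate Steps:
a(A, f) = -2*A² + 4*f
(a(-10, -16) + 200)/(96 + 11) = ((-2*(-10)² + 4*(-16)) + 200)/(96 + 11) = ((-2*100 - 64) + 200)/107 = ((-200 - 64) + 200)*(1/107) = (-264 + 200)*(1/107) = -64*1/107 = -64/107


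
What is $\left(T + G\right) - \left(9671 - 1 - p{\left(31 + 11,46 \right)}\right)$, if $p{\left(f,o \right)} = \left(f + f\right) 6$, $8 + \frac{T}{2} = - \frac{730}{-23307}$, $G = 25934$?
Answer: $\frac{390440324}{23307} \approx 16752.0$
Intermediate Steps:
$T = - \frac{371452}{23307}$ ($T = -16 + 2 \left(- \frac{730}{-23307}\right) = -16 + 2 \left(\left(-730\right) \left(- \frac{1}{23307}\right)\right) = -16 + 2 \cdot \frac{730}{23307} = -16 + \frac{1460}{23307} = - \frac{371452}{23307} \approx -15.937$)
$p{\left(f,o \right)} = 12 f$ ($p{\left(f,o \right)} = 2 f 6 = 12 f$)
$\left(T + G\right) - \left(9671 - 1 - p{\left(31 + 11,46 \right)}\right) = \left(- \frac{371452}{23307} + 25934\right) - \left(9671 - 1 - 12 \left(31 + 11\right)\right) = \frac{604072286}{23307} + \left(\left(-9671 + 1\right) + 12 \cdot 42\right) = \frac{604072286}{23307} + \left(-9670 + 504\right) = \frac{604072286}{23307} - 9166 = \frac{390440324}{23307}$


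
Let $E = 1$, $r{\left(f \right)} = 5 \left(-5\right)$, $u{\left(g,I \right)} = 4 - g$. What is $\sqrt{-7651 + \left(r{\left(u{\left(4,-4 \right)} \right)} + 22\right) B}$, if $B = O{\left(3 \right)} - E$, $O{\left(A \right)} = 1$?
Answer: $i \sqrt{7651} \approx 87.47 i$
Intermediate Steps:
$r{\left(f \right)} = -25$
$B = 0$ ($B = 1 - 1 = 0$)
$\sqrt{-7651 + \left(r{\left(u{\left(4,-4 \right)} \right)} + 22\right) B} = \sqrt{-7651 + \left(-25 + 22\right) 0} = \sqrt{-7651 - 0} = \sqrt{-7651 + 0} = \sqrt{-7651} = i \sqrt{7651}$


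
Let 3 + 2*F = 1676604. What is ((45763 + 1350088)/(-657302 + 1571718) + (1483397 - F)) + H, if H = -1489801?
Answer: -772409914221/914416 ≈ -8.4470e+5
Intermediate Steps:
F = 1676601/2 (F = -3/2 + (½)*1676604 = -3/2 + 838302 = 1676601/2 ≈ 8.3830e+5)
((45763 + 1350088)/(-657302 + 1571718) + (1483397 - F)) + H = ((45763 + 1350088)/(-657302 + 1571718) + (1483397 - 1*1676601/2)) - 1489801 = (1395851/914416 + (1483397 - 1676601/2)) - 1489801 = (1395851*(1/914416) + 1290193/2) - 1489801 = (1395851/914416 + 1290193/2) - 1489801 = 589887956995/914416 - 1489801 = -772409914221/914416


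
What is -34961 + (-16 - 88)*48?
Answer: -39953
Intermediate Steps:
-34961 + (-16 - 88)*48 = -34961 - 104*48 = -34961 - 4992 = -39953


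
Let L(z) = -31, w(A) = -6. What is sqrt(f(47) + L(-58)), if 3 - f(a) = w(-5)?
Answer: I*sqrt(22) ≈ 4.6904*I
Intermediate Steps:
f(a) = 9 (f(a) = 3 - 1*(-6) = 3 + 6 = 9)
sqrt(f(47) + L(-58)) = sqrt(9 - 31) = sqrt(-22) = I*sqrt(22)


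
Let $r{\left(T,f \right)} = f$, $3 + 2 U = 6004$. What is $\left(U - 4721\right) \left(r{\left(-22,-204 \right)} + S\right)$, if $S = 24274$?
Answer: $-41412435$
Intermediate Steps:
$U = \frac{6001}{2}$ ($U = - \frac{3}{2} + \frac{1}{2} \cdot 6004 = - \frac{3}{2} + 3002 = \frac{6001}{2} \approx 3000.5$)
$\left(U - 4721\right) \left(r{\left(-22,-204 \right)} + S\right) = \left(\frac{6001}{2} - 4721\right) \left(-204 + 24274\right) = \left(- \frac{3441}{2}\right) 24070 = -41412435$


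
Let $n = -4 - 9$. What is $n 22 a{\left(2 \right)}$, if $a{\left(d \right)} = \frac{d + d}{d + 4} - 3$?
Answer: $\frac{2002}{3} \approx 667.33$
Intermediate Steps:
$n = -13$ ($n = -4 - 9 = -13$)
$a{\left(d \right)} = -3 + \frac{2 d}{4 + d}$ ($a{\left(d \right)} = \frac{2 d}{4 + d} - 3 = -3 + \frac{2 d}{4 + d}$)
$n 22 a{\left(2 \right)} = \left(-13\right) 22 \frac{-12 - 2}{4 + 2} = - 286 \frac{-12 - 2}{6} = - 286 \cdot \frac{1}{6} \left(-14\right) = \left(-286\right) \left(- \frac{7}{3}\right) = \frac{2002}{3}$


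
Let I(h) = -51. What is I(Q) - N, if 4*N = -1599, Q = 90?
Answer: 1395/4 ≈ 348.75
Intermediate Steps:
N = -1599/4 (N = (¼)*(-1599) = -1599/4 ≈ -399.75)
I(Q) - N = -51 - 1*(-1599/4) = -51 + 1599/4 = 1395/4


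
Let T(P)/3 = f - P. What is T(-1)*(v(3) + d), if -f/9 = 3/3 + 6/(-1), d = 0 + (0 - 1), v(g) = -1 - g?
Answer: -690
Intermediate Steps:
d = -1 (d = 0 - 1 = -1)
f = 45 (f = -9*(3/3 + 6/(-1)) = -9*(3*(1/3) + 6*(-1)) = -9*(1 - 6) = -9*(-5) = 45)
T(P) = 135 - 3*P (T(P) = 3*(45 - P) = 135 - 3*P)
T(-1)*(v(3) + d) = (135 - 3*(-1))*((-1 - 1*3) - 1) = (135 + 3)*((-1 - 3) - 1) = 138*(-4 - 1) = 138*(-5) = -690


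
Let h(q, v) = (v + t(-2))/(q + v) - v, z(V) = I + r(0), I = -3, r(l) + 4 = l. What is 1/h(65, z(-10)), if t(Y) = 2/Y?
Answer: 29/199 ≈ 0.14573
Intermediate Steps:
r(l) = -4 + l
z(V) = -7 (z(V) = -3 + (-4 + 0) = -3 - 4 = -7)
h(q, v) = -v + (-1 + v)/(q + v) (h(q, v) = (v + 2/(-2))/(q + v) - v = (v + 2*(-½))/(q + v) - v = (v - 1)/(q + v) - v = (-1 + v)/(q + v) - v = -v + (-1 + v)/(q + v))
1/h(65, z(-10)) = 1/((-1 - 7 - 1*(-7)² - 1*65*(-7))/(65 - 7)) = 1/((-1 - 7 - 1*49 + 455)/58) = 1/((-1 - 7 - 49 + 455)/58) = 1/((1/58)*398) = 1/(199/29) = 29/199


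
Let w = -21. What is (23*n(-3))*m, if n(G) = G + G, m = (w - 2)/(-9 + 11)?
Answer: 1587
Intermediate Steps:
m = -23/2 (m = (-21 - 2)/(-9 + 11) = -23/2 ≈ -11.500)
n(G) = 2*G
(23*n(-3))*m = (23*(2*(-3)))*(-23/2) = (23*(-6))*(-23/2) = -138*(-23/2) = 1587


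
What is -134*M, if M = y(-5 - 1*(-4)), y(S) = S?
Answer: 134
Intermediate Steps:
M = -1 (M = -5 - 1*(-4) = -5 + 4 = -1)
-134*M = -134*(-1) = 134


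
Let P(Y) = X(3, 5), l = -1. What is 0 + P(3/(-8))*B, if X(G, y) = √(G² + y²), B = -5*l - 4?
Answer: √34 ≈ 5.8309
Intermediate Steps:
B = 1 (B = -5*(-1) - 4 = 5 - 4 = 1)
P(Y) = √34 (P(Y) = √(3² + 5²) = √(9 + 25) = √34)
0 + P(3/(-8))*B = 0 + √34*1 = 0 + √34 = √34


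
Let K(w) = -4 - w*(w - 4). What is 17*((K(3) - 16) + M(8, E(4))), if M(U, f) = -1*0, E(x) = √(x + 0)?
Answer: -289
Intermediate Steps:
E(x) = √x
M(U, f) = 0
K(w) = -4 - w*(-4 + w)
17*((K(3) - 16) + M(8, E(4))) = 17*(((-4 - 1*3² + 4*3) - 16) + 0) = 17*(((-4 - 1*9 + 12) - 16) + 0) = 17*(((-4 - 9 + 12) - 16) + 0) = 17*((-1 - 16) + 0) = 17*(-17 + 0) = 17*(-17) = -289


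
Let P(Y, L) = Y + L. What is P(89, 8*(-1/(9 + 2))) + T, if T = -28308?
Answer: -310417/11 ≈ -28220.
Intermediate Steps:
P(Y, L) = L + Y
P(89, 8*(-1/(9 + 2))) + T = (8*(-1/(9 + 2)) + 89) - 28308 = (8*(-1/11) + 89) - 28308 = (-8/11 + 89) - 28308 = 971/11 - 28308 = -310417/11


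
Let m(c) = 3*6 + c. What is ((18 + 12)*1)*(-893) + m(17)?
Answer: -26755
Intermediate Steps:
m(c) = 18 + c
((18 + 12)*1)*(-893) + m(17) = ((18 + 12)*1)*(-893) + (18 + 17) = (30*1)*(-893) + 35 = 30*(-893) + 35 = -26790 + 35 = -26755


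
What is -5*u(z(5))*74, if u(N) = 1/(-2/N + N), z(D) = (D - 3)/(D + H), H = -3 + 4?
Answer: 1110/17 ≈ 65.294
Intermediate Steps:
H = 1
z(D) = (-3 + D)/(1 + D) (z(D) = (D - 3)/(D + 1) = (-3 + D)/(1 + D))
u(N) = 1/(N - 2/N)
-5*u(z(5))*74 = -5*(-3 + 5)/(1 + 5)/(-2 + ((-3 + 5)/(1 + 5))²)*74 = -5*2/6/(-2 + (2/6)²)*74 = -5*(⅙)*2/(-2 + ((⅙)*2)²)*74 = -5/(3*(-2 + (⅓)²))*74 = -5/(3*(-2 + ⅑))*74 = -5/(3*(-17/9))*74 = -5*(-9)/(3*17)*74 = -5*(-3/17)*74 = (15/17)*74 = 1110/17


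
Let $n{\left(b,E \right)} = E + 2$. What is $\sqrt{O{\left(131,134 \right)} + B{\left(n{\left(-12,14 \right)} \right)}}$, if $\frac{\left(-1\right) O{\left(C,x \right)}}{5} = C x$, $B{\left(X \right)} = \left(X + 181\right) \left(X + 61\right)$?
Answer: $i \sqrt{72601} \approx 269.45 i$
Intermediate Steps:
$n{\left(b,E \right)} = 2 + E$
$B{\left(X \right)} = \left(61 + X\right) \left(181 + X\right)$ ($B{\left(X \right)} = \left(181 + X\right) \left(61 + X\right) = \left(61 + X\right) \left(181 + X\right)$)
$O{\left(C,x \right)} = - 5 C x$
$\sqrt{O{\left(131,134 \right)} + B{\left(n{\left(-12,14 \right)} \right)}} = \sqrt{\left(-5\right) 131 \cdot 134 + \left(11041 + \left(2 + 14\right)^{2} + 242 \left(2 + 14\right)\right)} = \sqrt{-87770 + \left(11041 + 16^{2} + 242 \cdot 16\right)} = \sqrt{-87770 + \left(11041 + 256 + 3872\right)} = \sqrt{-87770 + 15169} = \sqrt{-72601} = i \sqrt{72601}$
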